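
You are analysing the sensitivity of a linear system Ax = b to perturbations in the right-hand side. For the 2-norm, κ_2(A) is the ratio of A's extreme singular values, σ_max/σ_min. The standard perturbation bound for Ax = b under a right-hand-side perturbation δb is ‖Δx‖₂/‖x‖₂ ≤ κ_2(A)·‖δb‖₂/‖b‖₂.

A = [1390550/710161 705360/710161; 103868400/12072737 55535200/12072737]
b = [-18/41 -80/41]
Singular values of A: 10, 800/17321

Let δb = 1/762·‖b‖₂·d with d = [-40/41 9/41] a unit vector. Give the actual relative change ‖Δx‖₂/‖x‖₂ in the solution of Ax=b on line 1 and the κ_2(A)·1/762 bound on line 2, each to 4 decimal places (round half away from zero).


σ_max = 10, σ_min = 800/17321
κ_2(A) = 10 / (800/17321) = 216.5125
κ_2(A)·‖δb‖/‖b‖ = 0.2841
solve Ax = b  →  x = [-0.1765 -0.0941]
‖b‖ = 2.0000, ‖x‖ = 0.2000
re-solving with b+δb shifts x by Δx of norm 0.0568
realised ‖Δx‖/‖x‖ = 0.2841
so the bound is sharp here: realised error equals the bound

0.2841
0.2841


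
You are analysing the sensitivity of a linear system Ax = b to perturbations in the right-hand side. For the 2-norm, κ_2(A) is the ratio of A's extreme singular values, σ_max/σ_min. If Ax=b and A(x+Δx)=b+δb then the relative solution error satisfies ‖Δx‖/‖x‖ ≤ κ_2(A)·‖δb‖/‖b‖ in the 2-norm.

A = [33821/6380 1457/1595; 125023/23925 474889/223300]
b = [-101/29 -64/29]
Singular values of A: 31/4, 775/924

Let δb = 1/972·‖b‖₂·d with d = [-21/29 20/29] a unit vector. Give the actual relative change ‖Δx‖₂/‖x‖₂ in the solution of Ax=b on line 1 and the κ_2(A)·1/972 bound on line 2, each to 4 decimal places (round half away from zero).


largest singular value 31/4, smallest 775/924
κ = σ_max/σ_min = (31/4)/(775/924) = 9.2400
worst-case relative error ≤ 9.2400 × 1/972 = 0.0095
solve Ax = b  →  x = [-0.8293 1.0001]
‖b‖ = 4.1231, ‖x‖ = 1.2992
δb = ε·‖b‖·d = [-0.0031 0.0029]; solving A·Δx = δb gives ‖Δx‖ = 0.0051
dividing the unrounded norms, ‖Δx‖/‖x‖ = 0.0039
so the bound overstates the realised error by a factor of ≈ 2.4420 (computed from the unrounded values)

0.0039
0.0095


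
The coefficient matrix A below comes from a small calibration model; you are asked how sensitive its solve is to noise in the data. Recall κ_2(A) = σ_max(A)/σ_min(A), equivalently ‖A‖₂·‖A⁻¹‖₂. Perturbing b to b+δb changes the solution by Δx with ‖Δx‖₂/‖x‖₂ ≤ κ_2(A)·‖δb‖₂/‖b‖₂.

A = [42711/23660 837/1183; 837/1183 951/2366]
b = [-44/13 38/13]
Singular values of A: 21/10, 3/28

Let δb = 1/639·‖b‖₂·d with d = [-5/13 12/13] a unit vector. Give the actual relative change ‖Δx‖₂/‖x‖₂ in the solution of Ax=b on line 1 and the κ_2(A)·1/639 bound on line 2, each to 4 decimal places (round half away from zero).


0.0017
0.0307

σ_max = 21/10, σ_min = 3/28
κ_2(A) = (21/10) / (3/28) = 19.6000
bound on ‖Δx‖/‖x‖: κ·ε = 19.6000·1/639 = 0.0307
solve Ax = b  →  x = [-15.2381 34.0952]
2-norm of b is 4.4721; of x, 37.3455
δb = ε·‖b‖·d = [-0.0027 0.0065]; solving A·Δx = δb gives ‖Δx‖ = 0.0653
dividing the unrounded norms, ‖Δx‖/‖x‖ = 0.0017
tightness: 0.0017 against a bound of 0.0307 (unrounded ratio ≈ 0.0570)


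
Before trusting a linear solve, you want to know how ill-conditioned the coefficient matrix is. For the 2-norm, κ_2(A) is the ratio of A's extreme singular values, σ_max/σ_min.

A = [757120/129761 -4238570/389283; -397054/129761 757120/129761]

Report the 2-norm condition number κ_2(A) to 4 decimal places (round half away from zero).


M = AᵀA = [2529005444/58262689 -14224770560/174788067; -14224770560/174788067 80015750500/524364201]. tr(M)=355629064/1814409, det(M)=960400/1814409
λ_max, λ_min = (355629064/1814409 ± √126465060927901696/3292080019281)/2 = 196, 4900/1814409
so κ_2 = √(196 / (4900/1814409)) = 269.4000

269.4000


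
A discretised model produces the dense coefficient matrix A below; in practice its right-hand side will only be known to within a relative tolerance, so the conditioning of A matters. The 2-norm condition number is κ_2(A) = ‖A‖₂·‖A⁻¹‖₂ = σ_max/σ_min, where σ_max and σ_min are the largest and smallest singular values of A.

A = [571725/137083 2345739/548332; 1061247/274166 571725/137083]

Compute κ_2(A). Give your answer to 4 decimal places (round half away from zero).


81.5000

M = AᵀA = [2893844349/89378116 3037574925/89378116; 3037574925/89378116 12761478081/357512464]. tr(M)=28937997/425104, det(M)=1185921/1700416
eigenvalues of AᵀA: λ = (tr ± √(tr²−4·det))/2 = 1089/16, 1089/106276
κ = σ_max/σ_min = (33/4)/(33/326) = 81.5000


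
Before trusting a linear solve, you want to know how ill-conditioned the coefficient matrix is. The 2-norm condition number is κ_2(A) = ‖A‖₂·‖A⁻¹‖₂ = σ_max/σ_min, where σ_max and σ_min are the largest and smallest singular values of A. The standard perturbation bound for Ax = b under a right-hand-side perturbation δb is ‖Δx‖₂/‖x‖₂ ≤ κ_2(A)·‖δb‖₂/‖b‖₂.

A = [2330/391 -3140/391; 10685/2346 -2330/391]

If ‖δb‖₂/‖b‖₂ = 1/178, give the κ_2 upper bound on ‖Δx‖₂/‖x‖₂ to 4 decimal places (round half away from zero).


AᵀA = [309609625/5503716 -34396625/458643; -34396625/458643 15288500/152881]; tr = 859995625/5503716, det = 1562500/1375929
solving λ² − 859995625/5503716·λ + 1562500/1375929 = 0 gives λ = 625/4, 10000/1375929
so κ_2 = √((625/4) / (10000/1375929)) = 146.6250
perturbation bound = 146.6250·1/178 = 0.8237

0.8237


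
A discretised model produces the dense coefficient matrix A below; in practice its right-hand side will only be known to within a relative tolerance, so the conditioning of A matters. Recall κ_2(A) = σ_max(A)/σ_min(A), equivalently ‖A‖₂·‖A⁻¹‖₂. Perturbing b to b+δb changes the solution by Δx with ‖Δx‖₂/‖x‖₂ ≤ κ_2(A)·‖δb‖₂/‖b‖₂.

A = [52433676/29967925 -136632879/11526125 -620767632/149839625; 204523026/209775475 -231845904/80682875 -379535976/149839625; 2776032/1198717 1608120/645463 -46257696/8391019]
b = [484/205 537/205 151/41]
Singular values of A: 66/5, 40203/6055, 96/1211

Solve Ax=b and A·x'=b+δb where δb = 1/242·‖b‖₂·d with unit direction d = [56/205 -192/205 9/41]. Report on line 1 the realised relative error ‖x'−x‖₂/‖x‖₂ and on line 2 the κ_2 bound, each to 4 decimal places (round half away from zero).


0.0210
0.6881

largest singular value 66/5, smallest 96/1211
condition number: (66/5) ÷ (96/1211) = 166.5125
κ_2(A)·‖δb‖/‖b‖ = 0.6881
solve Ax = b  →  x = [-11.3967 0.0219 -5.4458]
2-norm of b is 5.0990; of x, 12.6310
with δb = [0.0058 -0.0197 0.0046], A·Δx = δb → ‖Δx‖ = 0.2658
dividing the unrounded norms, ‖Δx‖/‖x‖ = 0.0210
realised/bound (from unrounded values) ≈ 0.0306


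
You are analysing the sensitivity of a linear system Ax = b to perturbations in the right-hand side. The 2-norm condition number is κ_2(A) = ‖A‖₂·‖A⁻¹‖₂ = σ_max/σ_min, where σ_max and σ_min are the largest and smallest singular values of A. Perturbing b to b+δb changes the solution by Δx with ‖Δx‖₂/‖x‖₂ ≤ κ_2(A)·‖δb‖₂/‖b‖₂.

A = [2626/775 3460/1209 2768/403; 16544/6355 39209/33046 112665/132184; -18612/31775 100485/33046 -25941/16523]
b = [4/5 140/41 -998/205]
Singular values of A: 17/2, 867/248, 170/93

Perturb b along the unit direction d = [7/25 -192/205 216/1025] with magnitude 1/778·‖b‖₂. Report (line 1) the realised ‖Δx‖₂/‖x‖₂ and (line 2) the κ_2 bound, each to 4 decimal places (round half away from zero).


from the listed singular values, σ₁ = 17/2, σ_n = 170/93
κ_2(A) = (17/2) / (170/93) = 4.6500
worst-case relative error ≤ 4.6500 × 1/778 = 0.0060
solve Ax = b  →  x = [2.0415 -1.3724 -0.3188]
2-norm of b is 6.0000; of x, 2.4805
Δx = A⁻¹·δb where δb = 1/778·6.0000·d; ‖Δx‖ = 0.0042
dividing the unrounded norms, ‖Δx‖/‖x‖ = 0.0017
so the bound overstates the realised error by a factor of ≈ 3.5140 (computed from the unrounded values)

0.0017
0.0060


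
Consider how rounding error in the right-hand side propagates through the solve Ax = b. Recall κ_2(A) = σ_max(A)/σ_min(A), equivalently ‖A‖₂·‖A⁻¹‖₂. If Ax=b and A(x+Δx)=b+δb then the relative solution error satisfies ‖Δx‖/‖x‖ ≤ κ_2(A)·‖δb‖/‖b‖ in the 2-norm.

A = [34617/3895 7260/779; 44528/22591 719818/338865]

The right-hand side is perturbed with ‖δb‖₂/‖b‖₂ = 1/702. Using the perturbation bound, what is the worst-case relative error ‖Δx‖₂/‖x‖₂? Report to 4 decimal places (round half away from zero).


form AᵀA = [629012329/7590025 396270644/4554015; 396270644/4554015 6241364404/68310225] with trace 2830553/16245 and determinant 58564/225625
eigenvalues of AᵀA: λ = (tr ± √(tr²−4·det))/2 = 4356/25, 121/81225
κ_2(A) = √(λ_max/λ_min) = √((4356/25) / (121/81225)) = 342.0000
worst-case relative error ≤ 342.0000 × 1/702 = 0.4872

0.4872


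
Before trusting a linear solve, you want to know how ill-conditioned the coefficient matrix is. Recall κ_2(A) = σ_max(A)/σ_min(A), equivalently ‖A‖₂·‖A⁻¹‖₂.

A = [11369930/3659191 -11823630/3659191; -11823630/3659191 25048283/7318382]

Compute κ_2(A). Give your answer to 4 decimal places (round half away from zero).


AᵀA = [319944749800/15921140041 -335927063745/15921140041; -335927063745/15921140041 1410950519329/63684560164]; tr = 3199440569/75724804, det = 714025/18931201
λ_max, λ_min = (3199440569/75724804 ± √10235554844112226161/5734245940838416)/2 = 169/4, 16900/18931201
so κ_2 = √((169/4) / (16900/18931201)) = 217.5500

217.5500


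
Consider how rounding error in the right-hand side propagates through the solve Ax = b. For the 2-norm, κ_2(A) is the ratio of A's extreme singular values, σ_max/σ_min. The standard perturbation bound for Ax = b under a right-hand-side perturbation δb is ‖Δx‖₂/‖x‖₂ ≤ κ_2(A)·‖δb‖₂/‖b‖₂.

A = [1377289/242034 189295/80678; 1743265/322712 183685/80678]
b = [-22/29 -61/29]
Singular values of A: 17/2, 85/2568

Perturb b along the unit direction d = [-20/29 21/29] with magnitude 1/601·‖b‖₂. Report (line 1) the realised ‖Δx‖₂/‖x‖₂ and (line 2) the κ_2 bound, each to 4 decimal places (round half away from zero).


0.0037
0.4273

from the listed singular values, σ₁ = 17/2, σ_n = 85/2568
κ = σ_max/σ_min = (17/2)/(85/2568) = 256.8000
worst-case relative error ≤ 256.8000 × 1/601 = 0.4273
solve Ax = b  →  x = [11.4027 -27.9783]
2-norm of b is 2.2361; of x, 30.2127
Δx = A⁻¹·δb where δb = 1/601·2.2361·d; ‖Δx‖ = 0.1124
realised ‖Δx‖/‖x‖ = 0.0037
realised/bound (from unrounded values) ≈ 0.0087


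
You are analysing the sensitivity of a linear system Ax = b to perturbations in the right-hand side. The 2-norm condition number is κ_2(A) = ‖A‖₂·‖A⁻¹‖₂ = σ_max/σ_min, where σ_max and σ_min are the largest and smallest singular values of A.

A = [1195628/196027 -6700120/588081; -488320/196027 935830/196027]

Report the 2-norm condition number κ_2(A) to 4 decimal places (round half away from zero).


266.1000

AᵀA = [9869720336/227376241 -55513636640/682128723; -55513636640/682128723 312269870500/2046386169]; tr = 1387880116/7080921, det = 3841600/7080921
λ_max, λ_min = (1387880116/7080921 ± √1926102408123719056/50139442208241)/2 = 196, 19600/7080921
κ = σ_max/σ_min = 14/(140/2661) = 266.1000


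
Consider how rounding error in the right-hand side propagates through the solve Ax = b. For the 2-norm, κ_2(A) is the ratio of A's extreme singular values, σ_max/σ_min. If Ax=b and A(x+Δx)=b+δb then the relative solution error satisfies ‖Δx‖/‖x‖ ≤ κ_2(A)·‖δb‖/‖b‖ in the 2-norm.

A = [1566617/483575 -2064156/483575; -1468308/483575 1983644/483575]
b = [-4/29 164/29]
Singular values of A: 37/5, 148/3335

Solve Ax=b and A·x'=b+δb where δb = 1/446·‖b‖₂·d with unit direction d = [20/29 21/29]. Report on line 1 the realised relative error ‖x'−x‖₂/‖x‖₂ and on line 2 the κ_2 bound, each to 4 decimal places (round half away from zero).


largest singular value 37/5, smallest 148/3335
κ = σ_max/σ_min = (37/5)/(148/3335) = 166.7500
perturbation bound = 166.7500·1/446 = 0.3739
solve Ax = b  →  x = [71.7838 54.5135]
‖b‖₂ = 5.6569 and ‖x‖₂ = 90.1368
δb = ε·‖b‖·d = [0.0087 0.0092]; solving A·Δx = δb gives ‖Δx‖ = 0.2858
realised ‖Δx‖/‖x‖ = 0.0032
so the bound overstates the realised error by a factor of ≈ 117.9122 (computed from the unrounded values)

0.0032
0.3739


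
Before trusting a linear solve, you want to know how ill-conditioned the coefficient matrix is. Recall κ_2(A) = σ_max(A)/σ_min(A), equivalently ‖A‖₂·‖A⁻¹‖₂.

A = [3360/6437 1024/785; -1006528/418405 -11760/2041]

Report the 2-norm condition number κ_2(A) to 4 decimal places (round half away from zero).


314.0000

M = AᵀA = [631051264/104142025 60576768/4165681; 60576768/4165681 3634649344/104142025]. tr(M)=25240832/616225, det(M)=262144/15405625
eigenvalues of AᵀA: λ = (tr ± √(tr²−4·det))/2 = 1024/25, 256/616225
κ = σ_max/σ_min = (32/5)/(16/785) = 314.0000


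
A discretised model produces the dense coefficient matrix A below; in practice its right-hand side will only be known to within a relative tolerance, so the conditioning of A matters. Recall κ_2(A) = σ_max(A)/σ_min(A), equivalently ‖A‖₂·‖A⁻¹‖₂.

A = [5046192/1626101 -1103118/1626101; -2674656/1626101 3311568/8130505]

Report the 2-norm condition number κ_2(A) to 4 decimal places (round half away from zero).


form AᵀA = [112864492800/9149496409 -126955125792/45747482045; -126955125792/45747482045 143211818916/228737410225] with trace 1763726436/136072225 and determinant 2985984/136072225
solving λ² − 1763726436/136072225·λ + 2985984/136072225 = 0 gives λ = 324/25, 9216/5442889
κ = σ_max/σ_min = (18/5)/(96/2333) = 87.4875

87.4875


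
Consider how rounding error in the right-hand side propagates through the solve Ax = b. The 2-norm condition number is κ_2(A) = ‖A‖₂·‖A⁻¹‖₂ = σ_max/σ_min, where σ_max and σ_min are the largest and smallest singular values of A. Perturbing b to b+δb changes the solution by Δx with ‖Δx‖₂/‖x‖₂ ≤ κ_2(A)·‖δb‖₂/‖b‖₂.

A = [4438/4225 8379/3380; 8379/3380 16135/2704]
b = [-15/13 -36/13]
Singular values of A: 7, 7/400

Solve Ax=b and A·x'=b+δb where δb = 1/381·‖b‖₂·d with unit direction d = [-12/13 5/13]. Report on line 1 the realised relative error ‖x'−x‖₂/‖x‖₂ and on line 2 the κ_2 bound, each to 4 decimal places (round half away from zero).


largest singular value 7, smallest 7/400
condition number: 7 ÷ (7/400) = 400.0000
worst-case relative error ≤ 400.0000 × 1/381 = 1.0499
solve Ax = b  →  x = [-0.1648 -0.3956]
‖b‖₂ = 3.0000 and ‖x‖₂ = 0.4286
Δx = A⁻¹·δb where δb = 1/381·3.0000·d; ‖Δx‖ = 0.4499
relative error = 1.0499
tightness: 1.0499 against a bound of 1.0499; the bound is attained (ratio 1)

1.0499
1.0499


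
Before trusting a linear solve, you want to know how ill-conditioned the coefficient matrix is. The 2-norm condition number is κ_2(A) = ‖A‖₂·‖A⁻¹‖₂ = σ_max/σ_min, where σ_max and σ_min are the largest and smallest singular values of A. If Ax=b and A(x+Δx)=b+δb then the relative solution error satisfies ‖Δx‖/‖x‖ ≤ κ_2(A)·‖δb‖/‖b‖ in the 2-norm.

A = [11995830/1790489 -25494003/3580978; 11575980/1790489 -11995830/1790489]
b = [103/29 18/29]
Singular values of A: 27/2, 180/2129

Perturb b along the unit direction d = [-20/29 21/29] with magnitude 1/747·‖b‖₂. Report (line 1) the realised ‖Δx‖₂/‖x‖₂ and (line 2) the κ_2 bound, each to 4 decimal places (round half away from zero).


0.0024
0.2138

σ_max = 27/2, σ_min = 180/2129
κ = σ_max/σ_min = (27/2)/(180/2129) = 159.6750
κ_2(A)·‖δb‖/‖b‖ = 0.2138
solve Ax = b  →  x = [-16.9766 -16.4751]
2-norm of b is 3.6056; of x, 23.6566
with δb = [-0.0033 0.0035], A·Δx = δb → ‖Δx‖ = 0.0571
realised ‖Δx‖/‖x‖ = 0.0024
realised/bound (from unrounded values) ≈ 0.0113


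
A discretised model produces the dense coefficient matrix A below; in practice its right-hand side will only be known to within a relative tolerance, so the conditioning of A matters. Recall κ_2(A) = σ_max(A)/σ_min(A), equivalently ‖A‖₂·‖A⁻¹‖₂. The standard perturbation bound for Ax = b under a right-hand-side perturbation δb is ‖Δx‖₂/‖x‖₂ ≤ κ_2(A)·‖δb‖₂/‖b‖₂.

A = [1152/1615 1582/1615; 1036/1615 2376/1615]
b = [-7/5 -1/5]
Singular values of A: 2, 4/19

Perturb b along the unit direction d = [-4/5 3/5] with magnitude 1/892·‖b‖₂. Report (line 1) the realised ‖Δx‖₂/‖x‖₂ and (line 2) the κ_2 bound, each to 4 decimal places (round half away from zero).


0.0016
0.0107

from the listed singular values, σ₁ = 2, σ_n = 4/19
κ = σ_max/σ_min = 2/(4/19) = 9.5000
worst-case relative error ≤ 9.5000 × 1/892 = 0.0107
solve Ax = b  →  x = [-4.4265 1.7941]
2-norm of b is 1.4142; of x, 4.7762
δb = ε·‖b‖·d = [-0.0013 0.0010]; solving A·Δx = δb gives ‖Δx‖ = 0.0075
dividing the unrounded norms, ‖Δx‖/‖x‖ = 0.0016
realised/bound (from unrounded values) ≈ 0.1480


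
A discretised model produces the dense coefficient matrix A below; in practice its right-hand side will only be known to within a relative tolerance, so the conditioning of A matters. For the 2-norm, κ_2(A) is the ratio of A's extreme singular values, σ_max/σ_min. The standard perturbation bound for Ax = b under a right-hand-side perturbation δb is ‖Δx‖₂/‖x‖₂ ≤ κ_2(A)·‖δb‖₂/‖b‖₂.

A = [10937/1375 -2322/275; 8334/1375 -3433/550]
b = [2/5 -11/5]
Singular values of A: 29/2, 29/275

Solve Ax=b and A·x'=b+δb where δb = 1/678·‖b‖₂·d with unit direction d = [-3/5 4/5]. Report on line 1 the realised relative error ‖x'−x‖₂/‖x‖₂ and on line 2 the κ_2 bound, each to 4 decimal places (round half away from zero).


0.0016
0.2028

σ_max = 29/2, σ_min = 29/275
κ = σ_max/σ_min = (29/2)/(29/275) = 137.5000
bound on ‖Δx‖/‖x‖: κ·ε = 137.5000·1/678 = 0.2028
solve Ax = b  →  x = [-13.7812 -13.0297]
2-norm of b is 2.2361; of x, 18.9656
Δx = A⁻¹·δb where δb = 1/678·2.2361·d; ‖Δx‖ = 0.0313
dividing the unrounded norms, ‖Δx‖/‖x‖ = 0.0016
tightness: 0.0016 against a bound of 0.2028 (unrounded ratio ≈ 0.0081)


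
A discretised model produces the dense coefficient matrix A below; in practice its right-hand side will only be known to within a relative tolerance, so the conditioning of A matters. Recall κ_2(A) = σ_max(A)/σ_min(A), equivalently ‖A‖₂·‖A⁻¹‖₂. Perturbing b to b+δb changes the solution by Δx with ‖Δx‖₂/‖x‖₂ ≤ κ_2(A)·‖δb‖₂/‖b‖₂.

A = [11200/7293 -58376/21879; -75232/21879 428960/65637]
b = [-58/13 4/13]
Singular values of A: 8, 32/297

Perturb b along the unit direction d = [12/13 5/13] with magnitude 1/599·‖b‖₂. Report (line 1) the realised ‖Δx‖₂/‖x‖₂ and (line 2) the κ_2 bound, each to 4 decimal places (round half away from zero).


0.0019
0.1240

from the listed singular values, σ₁ = 8, σ_n = 32/297
κ_2(A) = 8 / (32/297) = 74.2500
perturbation bound = 74.2500·1/599 = 0.1240
solve Ax = b  →  x = [-32.8750 -17.2500]
2-norm of b is 4.4721; of x, 37.1258
δb = ε·‖b‖·d = [0.0069 0.0029]; solving A·Δx = δb gives ‖Δx‖ = 0.0693
relative error = 0.0019
so the bound overstates the realised error by a factor of ≈ 66.4127 (computed from the unrounded values)


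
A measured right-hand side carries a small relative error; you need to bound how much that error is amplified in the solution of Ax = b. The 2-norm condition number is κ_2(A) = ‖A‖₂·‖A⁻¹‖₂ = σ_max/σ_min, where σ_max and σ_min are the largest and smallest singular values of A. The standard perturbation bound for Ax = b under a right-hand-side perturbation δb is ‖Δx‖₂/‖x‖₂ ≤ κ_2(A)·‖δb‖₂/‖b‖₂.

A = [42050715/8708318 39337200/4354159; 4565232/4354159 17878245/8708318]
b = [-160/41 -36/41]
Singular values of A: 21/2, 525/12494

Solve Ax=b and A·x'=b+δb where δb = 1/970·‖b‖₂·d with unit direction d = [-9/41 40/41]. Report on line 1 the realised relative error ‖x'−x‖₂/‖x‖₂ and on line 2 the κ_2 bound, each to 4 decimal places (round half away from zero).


σ_max = 21/2, σ_min = 525/12494
κ = σ_max/σ_min = (21/2)/(525/12494) = 249.8800
κ_2(A)·‖δb‖/‖b‖ = 0.2576
solve Ax = b  →  x = [-0.1793 -0.3361]
‖b‖₂ = 4.0000 and ‖x‖₂ = 0.3810
Δx = A⁻¹·δb where δb = 1/970·4.0000·d; ‖Δx‖ = 0.0981
dividing the unrounded norms, ‖Δx‖/‖x‖ = 0.2576
realised/bound = 1 exactly: the bound is attained for this b and d

0.2576
0.2576


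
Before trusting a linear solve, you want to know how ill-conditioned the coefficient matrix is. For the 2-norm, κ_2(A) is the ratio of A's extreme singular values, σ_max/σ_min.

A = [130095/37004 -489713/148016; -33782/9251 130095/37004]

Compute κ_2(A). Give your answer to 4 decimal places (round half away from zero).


form AᵀA = [41836249/1628176 -159366375/6512704; -159366375/6512704 607151209/26050816] with trace 1517873/30976 and determinant 2401/30976
solving λ² − 1517873/30976·λ + 2401/30976 = 0 gives λ = 49, 49/30976
so κ_2 = √(49 / (49/30976)) = 176.0000

176.0000


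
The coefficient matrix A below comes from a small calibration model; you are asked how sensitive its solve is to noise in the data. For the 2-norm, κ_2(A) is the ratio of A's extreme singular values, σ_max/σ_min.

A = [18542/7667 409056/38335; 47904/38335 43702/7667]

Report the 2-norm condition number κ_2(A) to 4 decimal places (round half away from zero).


341.0000

AᵀA = [37681444/5085025 6697728/203401; 6697728/203401 744198724/5085025]; tr = 465128/3025, det = 15376/75625
solving λ² − 465128/3025·λ + 15376/75625 = 0 gives λ = 3844/25, 4/3025
κ_2(A) = √(λ_max/λ_min) = √((3844/25) / (4/3025)) = 341.0000


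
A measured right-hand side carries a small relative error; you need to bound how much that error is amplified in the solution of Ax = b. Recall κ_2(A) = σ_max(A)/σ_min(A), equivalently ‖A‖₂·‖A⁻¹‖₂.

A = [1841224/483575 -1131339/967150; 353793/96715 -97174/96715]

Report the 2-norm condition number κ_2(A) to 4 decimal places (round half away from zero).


66.7000

form AᵀA = [7751894161/278055625 -2260417698/278055625; -2260417698/278055625 2644716481/1112222500] with trace 53843669/1779556 and determinant 366025/1779556
λ_max, λ_min = (53843669/1779556 ± √2896535243441961/3166819557136)/2 = 121/4, 3025/444889
κ = σ_max/σ_min = (11/2)/(55/667) = 66.7000


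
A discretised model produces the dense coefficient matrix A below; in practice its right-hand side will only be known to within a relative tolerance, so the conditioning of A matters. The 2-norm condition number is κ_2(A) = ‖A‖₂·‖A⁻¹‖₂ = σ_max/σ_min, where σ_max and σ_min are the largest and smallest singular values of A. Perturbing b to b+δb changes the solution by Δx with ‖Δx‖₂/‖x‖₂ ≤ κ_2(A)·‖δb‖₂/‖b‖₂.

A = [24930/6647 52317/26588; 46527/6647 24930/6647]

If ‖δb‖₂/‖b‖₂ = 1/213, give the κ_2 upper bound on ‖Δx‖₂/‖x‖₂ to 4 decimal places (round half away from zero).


1.2958

AᵀA = [9641061/152881 10283625/305762; 10283625/305762 43879401/2446096]; tr = 685593/8464, det = 729/8464
eigenvalues of AᵀA: λ = (tr ± √(tr²−4·det))/2 = 81, 9/8464
so κ_2 = √(81 / (9/8464)) = 276.0000
perturbation bound = 276.0000·1/213 = 1.2958


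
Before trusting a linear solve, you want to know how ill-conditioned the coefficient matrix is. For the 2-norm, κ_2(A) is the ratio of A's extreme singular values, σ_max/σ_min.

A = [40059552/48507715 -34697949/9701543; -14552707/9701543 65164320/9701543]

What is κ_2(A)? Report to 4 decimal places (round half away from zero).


334.0560

form AᵀA = [23873009453761/8141863026025 -21216507167232/1628372605205; -21216507167232/1628372605205 18859295037609/325674521041] with trace 294678991906/4843464025 and determinant 6426225/193738561
eigenvalues of AᵀA: λ = (tr ± √(tr²−4·det))/2 = 1521/25, 105625/193738561
so κ_2 = √((1521/25) / (105625/193738561)) = 334.0560


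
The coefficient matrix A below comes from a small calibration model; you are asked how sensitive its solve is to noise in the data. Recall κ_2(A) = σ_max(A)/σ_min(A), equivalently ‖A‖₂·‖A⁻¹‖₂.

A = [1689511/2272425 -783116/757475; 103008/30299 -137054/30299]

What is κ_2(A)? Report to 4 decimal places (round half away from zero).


221.7000

AᵀA = [37203654241/3071930625 -16534022996/1023976875; -16534022996/1023976875 7348688276/341325625]; tr = 4133673949/122877225, det = 2829124/122877225
eigenvalues of AᵀA: λ = (tr ± √(tr²−4·det))/2 = 841/25, 3364/4915089
κ = σ_max/σ_min = (29/5)/(58/2217) = 221.7000


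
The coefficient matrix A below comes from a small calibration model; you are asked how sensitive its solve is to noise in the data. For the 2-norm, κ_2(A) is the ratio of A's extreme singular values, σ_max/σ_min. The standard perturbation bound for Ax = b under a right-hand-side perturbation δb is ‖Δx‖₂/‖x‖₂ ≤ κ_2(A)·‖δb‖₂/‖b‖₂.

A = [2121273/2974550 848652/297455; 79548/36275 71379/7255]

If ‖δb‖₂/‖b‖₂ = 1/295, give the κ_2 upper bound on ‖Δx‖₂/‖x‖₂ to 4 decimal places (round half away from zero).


0.4919

AᵀA = [75277589121/14156716324 83559396690/3539179081; 83559396690/3539179081 371393629425/3539179081]; tr = 928525941/8421604, det = 4862025/8421604
eigenvalues of AᵀA: λ = (tr ± √(tr²−4·det))/2 = 441/4, 11025/2105401
κ = σ_max/σ_min = (21/2)/(105/1451) = 145.1000
perturbation bound = 145.1000·1/295 = 0.4919


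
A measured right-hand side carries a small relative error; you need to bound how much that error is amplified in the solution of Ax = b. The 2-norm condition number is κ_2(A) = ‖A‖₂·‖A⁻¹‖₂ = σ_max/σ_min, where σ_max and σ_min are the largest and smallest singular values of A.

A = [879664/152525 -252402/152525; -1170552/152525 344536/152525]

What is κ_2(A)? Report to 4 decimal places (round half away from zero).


305.0500

form AᵀA = [85760029504/930555025 -25013050272/930555025; -25013050272/930555025 7296472996/930555025] with trace 3722260100/37222201 and determinant 4000000/37222201
λ_max, λ_min = (3722260100/37222201 ± √13854624696836010000/1385492247284401)/2 = 100, 40000/37222201
κ_2(A) = √(λ_max/λ_min) = √(100 / (40000/37222201)) = 305.0500


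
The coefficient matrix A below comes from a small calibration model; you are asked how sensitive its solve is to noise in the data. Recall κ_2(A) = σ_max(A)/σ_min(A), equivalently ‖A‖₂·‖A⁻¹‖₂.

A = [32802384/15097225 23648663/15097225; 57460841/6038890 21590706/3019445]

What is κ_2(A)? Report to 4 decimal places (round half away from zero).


form AᵀA = [51664302079129/542358602500 9686784105657/135589650625; 9686784105657/135589650625 7265451458149/135589650625] with trace 3229044316469/21694344100 and determinant 346146025/867773764
solving λ² − 3229044316469/21694344100·λ + 346146025/867773764 = 0 gives λ = 3721/25, 2325625/867773764
σ_max=√(3721/25)=(61/5), σ_min=√(2325625/867773764)=(1525/29458) → κ = 235.6640

235.6640


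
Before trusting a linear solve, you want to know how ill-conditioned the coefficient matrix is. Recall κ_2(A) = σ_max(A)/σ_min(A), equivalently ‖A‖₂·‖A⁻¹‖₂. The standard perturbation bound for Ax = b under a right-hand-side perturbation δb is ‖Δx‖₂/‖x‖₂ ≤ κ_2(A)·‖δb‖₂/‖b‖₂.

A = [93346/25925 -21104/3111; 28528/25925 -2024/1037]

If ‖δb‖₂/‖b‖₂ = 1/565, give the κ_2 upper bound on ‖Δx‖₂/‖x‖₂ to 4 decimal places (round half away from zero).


M = AᵀA = [15243716/1075369 -85727840/3226107; -85727840/3226107 482248000/9678321]. tr(M)=2143396/33489, det(M)=6400/33489
eigenvalues of AᵀA: λ = (tr ± √(tr²−4·det))/2 = 64, 100/33489
so κ_2 = √(64 / (100/33489)) = 146.4000
bound on ‖Δx‖/‖x‖: κ·ε = 146.4000·1/565 = 0.2591

0.2591


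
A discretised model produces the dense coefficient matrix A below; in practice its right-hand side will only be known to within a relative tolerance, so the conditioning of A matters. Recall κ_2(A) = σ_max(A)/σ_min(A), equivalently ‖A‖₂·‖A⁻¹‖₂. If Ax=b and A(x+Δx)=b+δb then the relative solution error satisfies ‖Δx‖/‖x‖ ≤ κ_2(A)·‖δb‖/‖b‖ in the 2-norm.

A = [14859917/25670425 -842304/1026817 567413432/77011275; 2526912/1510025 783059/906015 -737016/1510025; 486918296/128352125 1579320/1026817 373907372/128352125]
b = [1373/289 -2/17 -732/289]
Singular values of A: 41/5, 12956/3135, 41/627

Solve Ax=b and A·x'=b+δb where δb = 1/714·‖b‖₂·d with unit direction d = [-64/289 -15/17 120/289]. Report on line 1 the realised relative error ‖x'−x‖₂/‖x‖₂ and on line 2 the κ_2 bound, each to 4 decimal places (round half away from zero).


from the listed singular values, σ₁ = 41/5, σ_n = 41/627
condition number: (41/5) ÷ (41/627) = 125.4000
κ_2(A)·‖δb‖/‖b‖ = 0.1756
solve Ax = b  →  x = [13.1000 -27.4426 -3.4397]
2-norm of b is 5.3852; of x, 30.6029
with δb = [-0.0017 -0.0067 0.0031], A·Δx = δb → ‖Δx‖ = 0.1153
relative error = 0.0038
tightness: 0.0038 against a bound of 0.1756 (unrounded ratio ≈ 0.0215)

0.0038
0.1756


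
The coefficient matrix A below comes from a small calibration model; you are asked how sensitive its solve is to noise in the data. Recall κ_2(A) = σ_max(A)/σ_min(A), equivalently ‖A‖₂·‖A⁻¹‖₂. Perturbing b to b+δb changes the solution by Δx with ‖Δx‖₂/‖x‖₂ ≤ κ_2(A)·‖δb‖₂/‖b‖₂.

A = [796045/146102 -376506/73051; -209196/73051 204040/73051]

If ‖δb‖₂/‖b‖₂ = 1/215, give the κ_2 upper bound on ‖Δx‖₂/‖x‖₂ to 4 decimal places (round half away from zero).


AᵀA = [808739507689/21345794404 -192542211225/5336448601; -192542211225/5336448601 183389089636/5336448601]; tr = 1833883313/25381444, det = 1336336/6345361
solving λ² − 1833883313/25381444·λ + 1336336/6345361 = 0 gives λ = 289/4, 18496/6345361
so κ_2 = √((289/4) / (18496/6345361)) = 157.4375
bound on ‖Δx‖/‖x‖: κ·ε = 157.4375·1/215 = 0.7323

0.7323


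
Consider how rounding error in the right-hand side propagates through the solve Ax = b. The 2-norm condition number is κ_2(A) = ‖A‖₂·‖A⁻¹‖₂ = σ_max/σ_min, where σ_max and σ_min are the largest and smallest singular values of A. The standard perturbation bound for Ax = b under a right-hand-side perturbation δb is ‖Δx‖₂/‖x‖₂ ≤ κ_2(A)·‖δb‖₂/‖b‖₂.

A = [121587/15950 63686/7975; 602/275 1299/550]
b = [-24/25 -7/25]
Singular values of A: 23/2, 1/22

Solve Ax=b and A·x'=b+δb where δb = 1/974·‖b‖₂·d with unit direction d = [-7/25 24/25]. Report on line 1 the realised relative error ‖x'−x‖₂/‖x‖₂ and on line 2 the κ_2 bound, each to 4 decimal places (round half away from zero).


0.2598
0.2598

largest singular value 23/2, smallest 1/22
κ = σ_max/σ_min = (23/2)/(1/22) = 253.0000
perturbation bound = 253.0000·1/974 = 0.2598
solve Ax = b  →  x = [-0.0600 -0.0630]
2-norm of b is 1.0000; of x, 0.0870
δb = ε·‖b‖·d = [-0.0003 0.0010]; solving A·Δx = δb gives ‖Δx‖ = 0.0226
realised ‖Δx‖/‖x‖ = 0.2598
tightness: 0.2598 against a bound of 0.2598; the bound is attained (ratio 1)


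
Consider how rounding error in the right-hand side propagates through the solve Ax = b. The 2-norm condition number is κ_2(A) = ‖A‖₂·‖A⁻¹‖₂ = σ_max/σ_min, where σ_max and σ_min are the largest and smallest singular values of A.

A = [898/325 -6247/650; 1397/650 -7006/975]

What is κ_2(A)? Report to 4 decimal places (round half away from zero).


form AᵀA = [207089/16900 -532336/12675; -532336/12675 21902449/152100] with trace 475325/3042 and determinant 15625/24336
solving λ² − 475325/3042·λ + 15625/24336 = 0 gives λ = 625/4, 25/6084
σ_max=√(625/4)=(25/2), σ_min=√(25/6084)=(5/78) → κ = 195.0000

195.0000


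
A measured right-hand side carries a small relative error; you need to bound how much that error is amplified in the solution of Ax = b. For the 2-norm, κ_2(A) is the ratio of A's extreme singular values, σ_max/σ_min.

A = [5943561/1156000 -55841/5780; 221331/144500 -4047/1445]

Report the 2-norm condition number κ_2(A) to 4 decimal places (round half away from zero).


M = AᵀA = [61537778721/2138137600 -2884461117/53453440; -2884461117/53453440 135210745/1336336]. tr(M)=961505089/7398400, det(M)=1172889/7398400
char-poly roots: 3249/25 and 361/295936
σ_max=√(3249/25)=(57/5), σ_min=√(361/295936)=(19/544) → κ = 326.4000

326.4000


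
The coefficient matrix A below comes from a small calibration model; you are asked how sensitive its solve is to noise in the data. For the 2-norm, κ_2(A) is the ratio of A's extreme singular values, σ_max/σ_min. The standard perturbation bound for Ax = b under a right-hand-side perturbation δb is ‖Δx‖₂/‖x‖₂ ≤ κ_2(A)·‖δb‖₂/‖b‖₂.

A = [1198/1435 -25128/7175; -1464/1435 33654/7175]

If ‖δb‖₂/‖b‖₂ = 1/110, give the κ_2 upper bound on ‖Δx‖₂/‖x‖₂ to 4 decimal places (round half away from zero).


form AᵀA = [143140/82369 -3174912/411845; -3174912/411845 70560324/2059225] with trace 44104/1225 and determinant 144/1225
char-poly roots: 36 and 4/1225
κ_2(A) = √(λ_max/λ_min) = √(36 / (4/1225)) = 105.0000
κ_2(A)·‖δb‖/‖b‖ = 0.9545

0.9545


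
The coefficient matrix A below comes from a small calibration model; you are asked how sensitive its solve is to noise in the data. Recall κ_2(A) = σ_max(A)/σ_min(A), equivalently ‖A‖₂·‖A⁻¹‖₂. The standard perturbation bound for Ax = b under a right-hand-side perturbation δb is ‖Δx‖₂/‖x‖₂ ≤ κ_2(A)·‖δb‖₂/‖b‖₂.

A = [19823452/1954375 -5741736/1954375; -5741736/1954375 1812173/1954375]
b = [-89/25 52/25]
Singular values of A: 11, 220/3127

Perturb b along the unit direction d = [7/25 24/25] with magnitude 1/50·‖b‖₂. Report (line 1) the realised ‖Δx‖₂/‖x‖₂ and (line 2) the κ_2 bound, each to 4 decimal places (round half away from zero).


σ_max = 11, σ_min = 220/3127
κ_2(A) = 11 / (220/3127) = 156.3500
worst-case relative error ≤ 156.3500 × 1/50 = 3.1270
solve Ax = b  →  x = [3.6307 13.7469]
‖b‖₂ = 4.1231 and ‖x‖₂ = 14.2183
δb = ε·‖b‖·d = [0.0231 0.0792]; solving A·Δx = δb gives ‖Δx‖ = 1.1721
dividing the unrounded norms, ‖Δx‖/‖x‖ = 0.0824
so the bound overstates the realised error by a factor of ≈ 37.9329 (computed from the unrounded values)

0.0824
3.1270


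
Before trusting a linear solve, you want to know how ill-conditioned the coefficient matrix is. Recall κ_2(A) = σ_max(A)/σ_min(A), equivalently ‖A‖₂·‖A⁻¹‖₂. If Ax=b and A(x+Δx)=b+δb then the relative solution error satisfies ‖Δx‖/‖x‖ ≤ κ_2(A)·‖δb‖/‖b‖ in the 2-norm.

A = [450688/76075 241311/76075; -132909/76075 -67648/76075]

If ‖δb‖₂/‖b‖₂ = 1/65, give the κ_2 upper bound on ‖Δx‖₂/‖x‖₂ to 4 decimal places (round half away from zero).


M = AᵀA = [353255161/9259849 188395200/9259849; 188395200/9259849 100491601/9259849]. tr(M)=1570058/32041, det(M)=2401/32041
solving λ² − 1570058/32041·λ + 2401/32041 = 0 gives λ = 49, 49/32041
κ = σ_max/σ_min = 7/(7/179) = 179.0000
bound on ‖Δx‖/‖x‖: κ·ε = 179.0000·1/65 = 2.7538

2.7538


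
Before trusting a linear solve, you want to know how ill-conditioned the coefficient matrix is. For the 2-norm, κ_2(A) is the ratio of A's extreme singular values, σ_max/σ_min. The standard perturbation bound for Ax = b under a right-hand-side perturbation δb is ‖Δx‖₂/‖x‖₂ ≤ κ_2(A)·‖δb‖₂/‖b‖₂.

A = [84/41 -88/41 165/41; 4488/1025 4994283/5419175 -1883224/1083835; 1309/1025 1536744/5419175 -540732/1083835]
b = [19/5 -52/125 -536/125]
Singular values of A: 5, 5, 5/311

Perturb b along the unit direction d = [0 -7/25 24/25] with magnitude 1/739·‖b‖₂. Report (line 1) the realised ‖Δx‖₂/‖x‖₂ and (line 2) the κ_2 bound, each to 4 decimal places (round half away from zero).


σ_max = 5, σ_min = 5/311
κ = σ_max/σ_min = 5/(5/311) = 311.0000
worst-case relative error ≤ 311.0000 × 1/739 = 0.4208
solve Ax = b  →  x = [0.0195 -219.9174 -116.3549]
‖b‖ = 5.7446, ‖x‖ = 248.8014
Δx = A⁻¹·δb where δb = 1/739·5.7446·d; ‖Δx‖ = 0.4835
realised ‖Δx‖/‖x‖ = 0.0019
so the bound overstates the realised error by a factor of ≈ 216.5538 (computed from the unrounded values)

0.0019
0.4208


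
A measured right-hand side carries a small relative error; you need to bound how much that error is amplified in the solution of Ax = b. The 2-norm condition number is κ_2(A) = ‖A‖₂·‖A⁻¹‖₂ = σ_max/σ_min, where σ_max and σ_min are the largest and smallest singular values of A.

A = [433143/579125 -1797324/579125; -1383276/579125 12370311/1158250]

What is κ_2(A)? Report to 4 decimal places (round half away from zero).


form AᵀA = [3361704561/536617225 -597393630/21464689; -597393630/21464689 265513741569/2146468900] with trace 165949173/1276900 and determinant 10556001/31922500
solving λ² − 165949173/1276900·λ + 10556001/31922500 = 0 gives λ = 3249/25, 3249/1276900
κ = σ_max/σ_min = (57/5)/(57/1130) = 226.0000

226.0000


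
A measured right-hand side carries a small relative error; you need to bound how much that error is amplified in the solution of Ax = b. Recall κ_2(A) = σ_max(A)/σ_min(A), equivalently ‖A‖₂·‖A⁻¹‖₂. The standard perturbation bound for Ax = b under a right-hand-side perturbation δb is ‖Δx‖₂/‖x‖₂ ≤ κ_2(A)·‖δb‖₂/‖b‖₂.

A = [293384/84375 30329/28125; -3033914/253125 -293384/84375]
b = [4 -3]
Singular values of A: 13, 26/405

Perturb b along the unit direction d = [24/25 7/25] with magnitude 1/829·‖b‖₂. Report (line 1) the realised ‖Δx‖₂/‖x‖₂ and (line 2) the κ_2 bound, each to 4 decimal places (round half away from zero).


0.0020
0.2443

σ_max = 13, σ_min = 26/405
κ_2(A) = 13 / (26/405) = 202.5000
worst-case relative error ≤ 202.5000 × 1/829 = 0.2443
solve Ax = b  →  x = [-12.7892 44.9477]
2-norm of b is 5.0000; of x, 46.7318
with δb = [0.0058 0.0017], A·Δx = δb → ‖Δx‖ = 0.0940
realised ‖Δx‖/‖x‖ = 0.0020
so the bound overstates the realised error by a factor of ≈ 121.5026 (computed from the unrounded values)


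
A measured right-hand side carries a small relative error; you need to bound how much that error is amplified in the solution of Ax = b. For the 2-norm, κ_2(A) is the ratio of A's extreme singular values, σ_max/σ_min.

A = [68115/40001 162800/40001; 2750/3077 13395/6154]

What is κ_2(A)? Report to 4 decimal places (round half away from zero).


362.0000

form AᵀA = [20476525/5536609 49141125/5536609; 49141125/5536609 471759025/22146436] with trace 3276125/131044 and determinant 625/131044
λ_max, λ_min = (3276125/131044 ± √10732667405625/17172529936)/2 = 25, 25/131044
κ = σ_max/σ_min = 5/(5/362) = 362.0000


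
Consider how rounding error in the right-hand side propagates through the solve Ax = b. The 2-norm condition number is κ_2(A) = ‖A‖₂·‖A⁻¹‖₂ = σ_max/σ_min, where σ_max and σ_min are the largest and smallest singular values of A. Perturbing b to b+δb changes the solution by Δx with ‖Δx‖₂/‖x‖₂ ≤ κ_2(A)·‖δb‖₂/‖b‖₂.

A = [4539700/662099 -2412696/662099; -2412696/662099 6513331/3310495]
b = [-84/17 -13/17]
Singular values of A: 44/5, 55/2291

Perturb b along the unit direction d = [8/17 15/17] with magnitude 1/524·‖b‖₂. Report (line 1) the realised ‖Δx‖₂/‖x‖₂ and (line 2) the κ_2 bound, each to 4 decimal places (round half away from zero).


largest singular value 44/5, smallest 55/2291
κ_2(A) = (44/5) / (55/2291) = 366.5600
κ_2(A)·‖δb‖/‖b‖ = 0.6995
solve Ax = b  →  x = [-59.2075 -110.0481]
2-norm of b is 5.0000; of x, 124.9645
δb = ε·‖b‖·d = [0.0045 0.0084]; solving A·Δx = δb gives ‖Δx‖ = 0.3975
realised ‖Δx‖/‖x‖ = 0.0032
tightness: 0.0032 against a bound of 0.6995 (unrounded ratio ≈ 0.0045)

0.0032
0.6995
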